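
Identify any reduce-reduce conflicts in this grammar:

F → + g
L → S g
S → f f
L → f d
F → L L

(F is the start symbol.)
A reduce-reduce conflict occurs when an LR(0) state has two complete items [A → α .] and [B → β .] — both call for a reduction, and with no lookahead the parser cannot choose between them.

Augment with F' → F and build the canonical LR(0) collection (I0 = CLOSURE({[F' → . F]}), then GOTO on every symbol after a dot until no new states appear). It has 11 states:
  I0: { [F → . + g], [F → . L L], [F' → . F], [L → . S g], [L → . f d], [S → . f f] }  — shift
  I1: { [F → + . g] }  — shift
  I2: { [F' → F .] }  — accept
  I3: { [F → L . L], [L → . S g], [L → . f d], [S → . f f] }  — shift
  I4: { [L → S . g] }  — shift
  I5: { [L → f . d], [S → f . f] }  — shift
  I6: { [L → f d .] }  — reduce
  I7: { [S → f f .] }  — reduce
  I8: { [L → S g .] }  — reduce
  I9: { [F → L L .] }  — reduce
  I10: { [F → + g .] }  — reduce

No state contains more than one complete item.

Answer: No reduce-reduce conflicts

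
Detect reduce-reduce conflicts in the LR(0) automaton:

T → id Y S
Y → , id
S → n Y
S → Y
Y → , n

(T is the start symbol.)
No reduce-reduce conflicts

A reduce-reduce conflict occurs when an LR(0) state has two complete items [A → α .] and [B → β .] — both call for a reduction, and with no lookahead the parser cannot choose between them.

Augment with T' → T and build the canonical LR(0) collection (I0 = CLOSURE({[T' → . T]}), then GOTO on every symbol after a dot until no new states appear). It has 11 states:
  I0: { [T → . id Y S], [T' → . T] }  — shift
  I1: { [T' → T .] }  — accept
  I2: { [T → id . Y S], [Y → . , id], [Y → . , n] }  — shift
  I3: { [Y → , . id], [Y → , . n] }  — shift
  I4: { [S → . Y], [S → . n Y], [T → id Y . S], [Y → . , id], [Y → . , n] }  — shift
  I5: { [T → id Y S .] }  — reduce
  I6: { [S → Y .] }  — reduce
  I7: { [S → n . Y], [Y → . , id], [Y → . , n] }  — shift
  I8: { [S → n Y .] }  — reduce
  I9: { [Y → , id .] }  — reduce
  I10: { [Y → , n .] }  — reduce

No state contains more than one complete item.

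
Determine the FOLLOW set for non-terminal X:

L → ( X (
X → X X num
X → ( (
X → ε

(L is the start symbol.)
To compute FOLLOW(X), find every occurrence of X on a right-hand side N → α X β: add FIRST(β) \ {ε}, and if β is empty or nullable also add FOLLOW(N). Iterate to a fixed point.

In L → ( X (: X is followed by '(', add FIRST('(') \ {ε} = { '(' }
In X → X X num: X is followed by X num, add FIRST(X num) \ {ε} = { '(', 'num' }
In X → X X num: X is followed by num, add FIRST(num) \ {ε} = { 'num' }

Taking the union: FOLLOW(X) = { '(', 'num' }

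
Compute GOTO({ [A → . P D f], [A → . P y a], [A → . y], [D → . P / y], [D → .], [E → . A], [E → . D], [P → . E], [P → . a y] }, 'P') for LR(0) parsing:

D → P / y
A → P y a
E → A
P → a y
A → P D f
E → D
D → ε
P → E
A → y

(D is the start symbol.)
GOTO(I, 'P') = CLOSURE({ [A → αX.β] : [A → α.Xβ] ∈ I, X = 'P' })

Items with dot before 'P', with the dot advanced:
  [A → . P D f] → [A → P . D f]
  [A → . P y a] → [A → P . y a]
  [D → . P / y] → [D → P . / y]
Closure of the advanced items:
  [A → P . D f] has the dot before D: add [D → . P / y], [D → .]
  [D → . P / y] has the dot before P: add [P → . a y], [P → . E]
  [P → . E] has the dot before E: add [E → . A], [E → . D]
  [E → . A] has the dot before A: add [A → . P y a], [A → . P D f], [A → . y]

GOTO = { [A → . P D f], [A → . P y a], [A → . y], [A → P . D f], [A → P . y a], [D → . P / y], [D → .], [D → P . / y], [E → . A], [E → . D], [P → . E], [P → . a y] }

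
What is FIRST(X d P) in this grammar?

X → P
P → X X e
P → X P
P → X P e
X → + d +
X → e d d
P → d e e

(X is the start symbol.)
FIRST sets of the non-terminals involved (from the grammar, by fixed-point iteration):
  FIRST(X) = { '+', 'd', 'e' }

To compute FIRST(X d P), process the symbols left to right:
Symbol X is a non-terminal. Add FIRST(X) \ {ε} = { '+', 'd', 'e' }
X is not nullable (ε ∉ FIRST(X)), so stop here.
FIRST(X d P) = { '+', 'd', 'e' }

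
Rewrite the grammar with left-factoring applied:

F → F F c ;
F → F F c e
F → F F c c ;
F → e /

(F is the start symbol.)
F → F F c F'
F' → ;
F' → e
F' → c ;
F → e /

Left-factoring transforms A → αβ₁ | αβ₂ into A → αA' and A' → β₁ | β₂
(α is the longest common prefix among the alternatives). Repeat until
no nonterminal has two alternatives with a common prefix.

Round 1: F has alternatives sharing prefix 'F F c'. Introduce F': F → F F c F'
  Add: F' → ;
  Add: F' → e
  Add: F' → c ;

No remaining common prefixes — done.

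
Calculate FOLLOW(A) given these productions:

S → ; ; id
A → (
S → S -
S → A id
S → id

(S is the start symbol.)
{ 'id' }

In S → A id: A is followed by id, add FIRST(id) \ {ε} = { 'id' }

Taking the union: FOLLOW(A) = { 'id' }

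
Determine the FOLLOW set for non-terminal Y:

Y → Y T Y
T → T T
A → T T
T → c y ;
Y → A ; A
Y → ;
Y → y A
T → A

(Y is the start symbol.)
{ $, 'c' }

To compute FOLLOW(Y), find every occurrence of Y on a right-hand side N → α Y β: add FIRST(β) \ {ε}, and if β is empty or nullable also add FOLLOW(N). Iterate to a fixed point.

Y is the start symbol, so $ ∈ FOLLOW(Y).
In Y → Y T Y: Y is followed by T Y, add FIRST(T Y) \ {ε} = { 'c' }
In Y → Y T Y: Y is at the end; this adds FOLLOW(Y) to itself — nothing new

Taking the union: FOLLOW(Y) = { $, 'c' }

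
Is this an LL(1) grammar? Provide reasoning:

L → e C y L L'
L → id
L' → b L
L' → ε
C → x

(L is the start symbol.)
No. Predict set conflict for L': { 'b' }

Relevant sets:
  FOLLOW(L') = { $, 'b' }

For L:
  PREDICT(L → e C y L L') = { 'e' }
  PREDICT(L → id) = { 'id' }
For L':
  PREDICT(L' → b L) = { 'b' }
  PREDICT(L' → ε) = { $, 'b' }
C has a single production, so nothing to check there.

Conflict found: Predict set conflict for L': { 'b' }
The grammar is NOT LL(1).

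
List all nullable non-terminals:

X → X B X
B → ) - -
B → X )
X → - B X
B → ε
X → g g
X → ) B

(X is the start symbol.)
ε-productions: B → ε
So B is immediately nullable.
No further non-terminal can be added: every production for the remaining non-terminals contains a terminal or a non-nullable non-terminal.
Nullable = { 'B' }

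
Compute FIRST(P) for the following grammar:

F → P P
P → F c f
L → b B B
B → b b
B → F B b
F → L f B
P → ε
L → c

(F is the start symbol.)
To compute FIRST(P), examine every production with P on the left-hand side, reading each right-hand side left to right until a non-nullable symbol is reached.

FIRST sets of the other non-terminals involved (by the same procedure, iterated to a fixed point):
  FIRST(F) = { 'b', 'c', ε }

From P → F c f:
  - F is a non-terminal: add FIRST(F) \ {ε} = { 'b', 'c' }
    F is nullable, so continue to the next symbol
  - c is a terminal: add 'c' and stop
From P → ε:
  - ε-production, so ε ∈ FIRST(P)

Collecting: FIRST(P) = { 'b', 'c', ε }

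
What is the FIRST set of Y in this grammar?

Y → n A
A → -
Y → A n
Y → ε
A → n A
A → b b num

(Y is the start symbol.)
{ '-', 'b', 'n', ε }

To compute FIRST(Y), examine every production with Y on the left-hand side, reading each right-hand side left to right until a non-nullable symbol is reached.

FIRST sets of the other non-terminals involved (by the same procedure, iterated to a fixed point):
  FIRST(A) = { '-', 'b', 'n' }

From Y → n A:
  - n is a terminal: add 'n' and stop
From Y → A n:
  - A is a non-terminal: add FIRST(A) \ {ε} = { '-', 'b', 'n' }
    A is not nullable, so stop
From Y → ε:
  - ε-production, so ε ∈ FIRST(Y)

Collecting: FIRST(Y) = { '-', 'b', 'n', ε }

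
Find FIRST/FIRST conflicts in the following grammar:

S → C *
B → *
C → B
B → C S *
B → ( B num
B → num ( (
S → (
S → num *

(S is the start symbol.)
Yes. S → C '*' / S → '(' on { '(' }; S → C '*' / S → num '*' on { 'num' }; B → '*' / B → C S '*' on { '*' }; B → C S '*' / B → '(' B num on { '(' }; B → C S '*' / B → num '(' '(' on { 'num' }

A FIRST/FIRST conflict occurs when two productions N → α and N → β for the same non-terminal have FIRST(α) ∩ FIRST(β) ≠ ∅ (with ε ∈ FIRST of a nullable right-hand side, so two nullable alternatives also conflict).

FIRST sets of the non-terminals at (or reachable through a nullable prefix from) the front of some alternative:
  FIRST(C) = { '(', '*', 'num' }

Productions for S:
  S → C *: FIRST = { '(', '*', 'num' }
  S → (: FIRST = { '(' }
  S → num *: FIRST = { 'num' }
Productions for B:
  B → *: FIRST = { '*' }
  B → C S *: FIRST = { '(', '*', 'num' }
  B → ( B num: FIRST = { '(' }
  B → num ( (: FIRST = { 'num' }
C has only one production, so no FIRST/FIRST conflict is possible there.

Conflict for S: S → C * and S → (
  Overlap: { '(' }
Conflict for S: S → C * and S → num *
  Overlap: { 'num' }
Conflict for B: B → * and B → C S *
  Overlap: { '*' }
Conflict for B: B → C S * and B → ( B num
  Overlap: { '(' }
Conflict for B: B → C S * and B → num ( (
  Overlap: { 'num' }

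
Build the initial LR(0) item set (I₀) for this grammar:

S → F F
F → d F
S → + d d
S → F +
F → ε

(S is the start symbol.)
{ [F → . d F], [F → .], [S → . + d d], [S → . F +], [S → . F F], [S' → . S] }

First, augment the grammar with S' → S
I₀ = CLOSURE({ [S' → . S] }):
  [S' → . S] has the dot before S: add [S → . F F], [S → . + d d], [S → . F +]
  [S → . F F] has the dot before F: add [F → . d F], [F → .]
No further items can be added.

I₀ = { [F → . d F], [F → .], [S → . + d d], [S → . F +], [S → . F F], [S' → . S] }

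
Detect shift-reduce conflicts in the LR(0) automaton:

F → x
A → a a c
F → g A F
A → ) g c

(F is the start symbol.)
No shift-reduce conflicts

A shift-reduce conflict occurs when an LR(0) state has both:
  - a complete (reduce) item [A → α .] (dot at the end), and
  - a shift item [B → β . c γ] (dot before a terminal).

Augment with F' → F and build the canonical LR(0) collection (I0 = CLOSURE({[F' → . F]}), then GOTO on every symbol after a dot until no new states appear). It has 12 states:
  I0: { [F → . g A F], [F → . x], [F' → . F] }  — shift
  I1: { [F' → F .] }  — accept
  I2: { [A → . ) g c], [A → . a a c], [F → g . A F] }  — shift
  I3: { [F → x .] }  — reduce
  I4: { [A → ) . g c] }  — shift
  I5: { [F → . g A F], [F → . x], [F → g A . F] }  — shift
  I6: { [A → a . a c] }  — shift
  I7: { [A → a a . c] }  — shift
  I8: { [A → a a c .] }  — reduce
  I9: { [F → g A F .] }  — reduce
  I10: { [A → ) g . c] }  — shift
  I11: { [A → ) g c .] }  — reduce

No state contains both a complete item and a shift item.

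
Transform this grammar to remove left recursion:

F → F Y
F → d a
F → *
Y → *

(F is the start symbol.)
F is directly left-recursive. The standard transformation for
  A → A α₁ | ... | A α_m | β₁ | ... | β_n
is
  A  → β₁ A' | ... | β_n A'
  A' → α₁ A' | ... | α_m A' | ε

F → d a becomes F → d a F'
F → * becomes F → * F'
F → F Y becomes F' → Y F'
Add F' → ε

Productions for other non-terminals are unchanged:
  Y → *

Resulting grammar:
F → d a F'
F → * F'
F' → Y F'
F' → ε
Y → *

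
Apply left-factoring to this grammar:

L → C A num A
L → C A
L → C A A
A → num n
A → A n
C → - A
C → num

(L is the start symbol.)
L → C A L'
L' → num A
L' → ε
L' → A
A → num n
A → A n
C → - A
C → num

Left-factoring transforms A → αβ₁ | αβ₂ into A → αA' and A' → β₁ | β₂
(α is the longest common prefix among the alternatives). Repeat until
no nonterminal has two alternatives with a common prefix.

Round 1: L has alternatives sharing prefix 'C A'. Introduce L': L → C A L'
  Add: L' → num A
  Add: L' → ε
  Add: L' → A

No remaining common prefixes — done.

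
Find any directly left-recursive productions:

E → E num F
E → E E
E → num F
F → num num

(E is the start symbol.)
Direct left recursion occurs when N → N α for some non-terminal N (the right-hand side begins with the left-hand side itself).

E → E num F: LEFT RECURSIVE (starts with E)
E → E E: LEFT RECURSIVE (starts with E)
E → num F: starts with num
F → num num: starts with num

The grammar has direct left recursion on: E.

Answer: Yes, E is left-recursive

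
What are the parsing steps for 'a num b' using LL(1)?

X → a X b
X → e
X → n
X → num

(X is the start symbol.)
LL(1) parsing maintains a stack (initially the start symbol over $) and the input. At each step: if the stack top is a terminal, match it against the current input token; if it is a non-terminal N, replace it with the RHS of M[N, lookahead] (the unique production whose predict set contains the lookahead).

Stack is shown with the top on the left.

Stack    Input      Action
--------------------------
X $      a num b $  output X → a X b
a X b $  a num b $  match 'a'
X b $    num b $    output X → num
num b $  num b $    match 'num'
b $      b $        match 'b'
$        $          accept

The string is accepted.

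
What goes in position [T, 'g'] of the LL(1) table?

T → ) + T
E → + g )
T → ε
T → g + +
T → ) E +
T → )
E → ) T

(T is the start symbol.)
To find M[T, 'g'], we find productions for T where 'g' is in the predict set (PREDICT(N → α) = (FIRST(α) \ {ε}) ∪ (FOLLOW(N) if α ⇒* ε)).

Relevant sets:
  FOLLOW(T) = { $, '+' }

T → ) + T: PREDICT = { ')' }
T → ε: PREDICT = { $, '+' }
T → g + +: PREDICT = { 'g' }
  'g' is in predict set, so this production goes in M[T, 'g']
T → ) E +: PREDICT = { ')' }
T → ): PREDICT = { ')' }

M[T, 'g'] = T → g + +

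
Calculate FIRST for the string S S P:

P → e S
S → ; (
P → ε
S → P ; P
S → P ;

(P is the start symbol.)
FIRST sets of the non-terminals involved (from the grammar, by fixed-point iteration):
  FIRST(S) = { ';', 'e' }

To compute FIRST(S S P), process the symbols left to right:
Symbol S is a non-terminal. Add FIRST(S) \ {ε} = { ';', 'e' }
S is not nullable (ε ∉ FIRST(S)), so stop here.
FIRST(S S P) = { ';', 'e' }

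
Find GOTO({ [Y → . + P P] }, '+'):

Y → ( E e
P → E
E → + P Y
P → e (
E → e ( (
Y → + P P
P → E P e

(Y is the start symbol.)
{ [E → . + P Y], [E → . e ( (], [P → . E P e], [P → . E], [P → . e (], [Y → + . P P] }

GOTO(I, '+') = CLOSURE({ [A → αX.β] : [A → α.Xβ] ∈ I, X = '+' })

Items with dot before '+', with the dot advanced:
  [Y → . + P P] → [Y → + . P P]
Closure of the advanced items:
  [Y → + . P P] has the dot before P: add [P → . E], [P → . e (], [P → . E P e]
  [P → . E] has the dot before E: add [E → . + P Y], [E → . e ( (]

GOTO = { [E → . + P Y], [E → . e ( (], [P → . E P e], [P → . E], [P → . e (], [Y → + . P P] }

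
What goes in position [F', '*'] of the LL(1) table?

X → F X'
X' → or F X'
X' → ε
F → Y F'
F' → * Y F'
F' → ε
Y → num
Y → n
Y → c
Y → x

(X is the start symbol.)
F' → * Y F'

To find M[F', '*'], we find productions for F' where '*' is in the predict set (PREDICT(N → α) = (FIRST(α) \ {ε}) ∪ (FOLLOW(N) if α ⇒* ε)).

Relevant sets:
  FOLLOW(F') = { $, 'or' }

F' → * Y F': PREDICT = { '*' }
  '*' is in predict set, so this production goes in M[F', '*']
F' → ε: PREDICT = { $, 'or' }

M[F', '*'] = F' → * Y F'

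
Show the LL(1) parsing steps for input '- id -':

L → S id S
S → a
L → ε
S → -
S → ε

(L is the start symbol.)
LL(1) parsing maintains a stack (initially the start symbol over $) and the input. At each step: if the stack top is a terminal, match it against the current input token; if it is a non-terminal N, replace it with the RHS of M[N, lookahead] (the unique production whose predict set contains the lookahead).

Stack is shown with the top on the left.

Stack     Input     Action
--------------------------
L $       - id - $  output L → S id S
S id S $  - id - $  output S → -
- id S $  - id - $  match '-'
id S $    id - $    match 'id'
S $       - $       output S → -
- $       - $       match '-'
$         $         accept

The string is accepted.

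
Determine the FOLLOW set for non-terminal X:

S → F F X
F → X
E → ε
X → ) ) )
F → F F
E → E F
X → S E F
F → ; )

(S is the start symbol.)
{ $, ')', ';' }

To compute FOLLOW(X), find every occurrence of X on a right-hand side N → α X β: add FIRST(β) \ {ε}, and if β is empty or nullable also add FOLLOW(N). Iterate to a fixed point.

In S → F F X: X is at the end, add FOLLOW(S)
In F → X: X is at the end, add FOLLOW(F)

The FOLLOW sets referred to above (computed the same way, to a fixed point):
  FOLLOW(S) = { $, ')', ';' }
  FOLLOW(F) = { $, ')', ';' }

Taking the union: FOLLOW(X) = { $, ')', ';' }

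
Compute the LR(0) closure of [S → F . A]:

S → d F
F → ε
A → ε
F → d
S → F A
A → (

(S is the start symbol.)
To compute CLOSURE, for each item [A → α.Bβ] where B is a non-terminal, add [B → .γ] for all productions B → γ; repeat for the newly added items until nothing changes.

Start with: [S → F . A]
  [S → F . A] has the dot before A: add [A → .], [A → . (]
No further items can be added.

CLOSURE = { [A → . (], [A → .], [S → F . A] }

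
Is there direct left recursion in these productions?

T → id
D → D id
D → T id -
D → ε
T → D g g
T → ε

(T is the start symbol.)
Direct left recursion occurs when N → N α for some non-terminal N (the right-hand side begins with the left-hand side itself).

T → id: starts with id
D → D id: LEFT RECURSIVE (starts with D)
D → T id -: starts with T
D → ε: starts with ε
T → D g g: starts with D
T → ε: starts with ε

The grammar has direct left recursion on: D.

Answer: Yes, D is left-recursive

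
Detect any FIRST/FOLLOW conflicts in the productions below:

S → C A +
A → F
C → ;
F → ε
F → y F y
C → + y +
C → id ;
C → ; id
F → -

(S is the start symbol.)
A FIRST/FOLLOW conflict occurs when a non-terminal N has a nullable alternative N → β (β ⇒* ε) and another alternative N → α with FIRST(α) ∩ FOLLOW(N) ≠ ∅: on such a lookahead the parser cannot decide between expanding α and letting N vanish via β.

Nullable non-terminals: A, F.
A has a nullable alternative but only one production, so nothing to check.

F: nullable alternative(s) F → ε; FOLLOW(F) = { '+', 'y' }
  F → ε: FIRST \ {ε} = { } — this is the only nullable alternative, skip
  F → y F y: FIRST \ {ε} = { 'y' } — overlaps FOLLOW(F) on { 'y' }: CONFLICT
  F → -: FIRST \ {ε} = { '-' } — disjoint from FOLLOW(F)

C, S have no nullable alternative, so no FIRST/FOLLOW check is needed there.

So the grammar has 1 FIRST/FOLLOW conflict (marked CONFLICT above).

Answer: Yes. F → y F y with FOLLOW(F) on { 'y' }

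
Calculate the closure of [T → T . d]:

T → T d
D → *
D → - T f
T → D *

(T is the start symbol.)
To compute CLOSURE, for each item [A → α.Bβ] where B is a non-terminal, add [B → .γ] for all productions B → γ; repeat for the newly added items until nothing changes.

Start with: [T → T . d]
The dot precedes the terminal d, so nothing is added.

CLOSURE = { [T → T . d] }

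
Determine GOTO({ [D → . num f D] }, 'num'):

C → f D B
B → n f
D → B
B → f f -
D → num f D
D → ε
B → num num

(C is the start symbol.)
{ [D → num . f D] }

GOTO(I, 'num') = CLOSURE({ [A → αX.β] : [A → α.Xβ] ∈ I, X = 'num' })

Items with dot before 'num', with the dot advanced:
  [D → . num f D] → [D → num . f D]
Closure adds nothing (no advanced item has the dot before a non-terminal).

GOTO = { [D → num . f D] }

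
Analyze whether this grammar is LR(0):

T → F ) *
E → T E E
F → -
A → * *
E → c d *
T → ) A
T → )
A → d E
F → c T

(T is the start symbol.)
Augment with T' → T and build the canonical LR(0) collection (I0 = CLOSURE({[T' → . T]}), then GOTO on every symbol after a dot until no new states appear). It has 20 states:
  I0: { [F → . -], [F → . c T], [T → . ) A], [T → . )], [T → . F ) *], [T' → . T] }  — shift
  I1: { [A → . * *], [A → . d E], [T → ) . A], [T → ) .] }  — shift, reduce
  I2: { [F → - .] }  — reduce
  I3: { [T → F . ) *] }  — shift
  I4: { [T' → T .] }  — accept
  I5: { [F → . -], [F → . c T], [F → c . T], [T → . ) A], [T → . )], [T → . F ) *] }  — shift
  I6: { [F → c T .] }  — reduce
  I7: { [T → F ) . *] }  — shift
  I8: { [T → F ) * .] }  — reduce
  I9: { [A → * . *] }  — shift
  I10: { [T → ) A .] }  — reduce
  I11: { [A → d . E], [E → . T E E], [E → . c d *], [F → . -], [F → . c T], [T → . ) A], [T → . )], [T → . F ) *] }  — shift
  I12: { [A → d E .] }  — reduce
  I13: { [E → . T E E], [E → . c d *], [E → T . E E], [F → . -], [F → . c T], [T → . ) A], [T → . )], [T → . F ) *] }  — shift
  I14: { [E → c . d *], [F → . -], [F → . c T], [F → c . T], [T → . ) A], [T → . )], [T → . F ) *] }  — shift
  I15: { [E → c d . *] }  — shift
  I16: { [E → c d * .] }  — reduce
  I17: { [E → . T E E], [E → . c d *], [E → T E . E], [F → . -], [F → . c T], [T → . ) A], [T → . )], [T → . F ) *] }  — shift
  I18: { [E → T E E .] }  — reduce
  I19: { [A → * * .] }  — reduce

Conflict in state I1:
  Shift-reduce conflict between [T → ) .] and [A → . * *]
So the grammar is NOT LR(0).

Answer: No. Shift-reduce conflict between [T → ) .] and [A → . * *]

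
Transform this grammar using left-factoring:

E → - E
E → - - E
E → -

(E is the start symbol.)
E → - E'
E' → E
E' → - E
E' → ε

Left-factoring transforms A → αβ₁ | αβ₂ into A → αA' and A' → β₁ | β₂
(α is the longest common prefix among the alternatives). Repeat until
no nonterminal has two alternatives with a common prefix.

Round 1: E has alternatives sharing prefix '-'. Introduce E': E → - E'
  Add: E' → E
  Add: E' → - E
  Add: E' → ε

No remaining common prefixes — done.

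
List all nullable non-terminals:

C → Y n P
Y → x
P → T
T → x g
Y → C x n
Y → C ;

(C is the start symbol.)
None

A non-terminal is nullable if it can derive ε (the empty string): either it has an ε-production, or it has a production whose right-hand side consists entirely of nullable non-terminals.

There are no ε-productions, so no non-terminal can derive ε.
No non-terminals are nullable.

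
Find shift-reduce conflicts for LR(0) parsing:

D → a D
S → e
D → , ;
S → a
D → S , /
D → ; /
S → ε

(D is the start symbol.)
A shift-reduce conflict occurs when an LR(0) state has both:
  - a complete (reduce) item [A → α .] (dot at the end), and
  - a shift item [B → β . c γ] (dot before a terminal).

Augment with D' → D and build the canonical LR(0) collection (I0 = CLOSURE({[D' → . D]}), then GOTO on every symbol after a dot until no new states appear). It has 12 states:
  I0: { [D → . , ;], [D → . ; /], [D → . S , /], [D → . a D], [D' → . D], [S → . a], [S → . e], [S → .] }  — shift, reduce
  I1: { [D → , . ;] }  — shift
  I2: { [D → ; . /] }  — shift
  I3: { [D' → D .] }  — accept
  I4: { [D → S . , /] }  — shift
  I5: { [D → . , ;], [D → . ; /], [D → . S , /], [D → . a D], [D → a . D], [S → . a], [S → . e], [S → .], [S → a .] }  — shift, 2 reduces
  I6: { [S → e .] }  — reduce
  I7: { [D → a D .] }  — reduce
  I8: { [D → S , . /] }  — shift
  I9: { [D → S , / .] }  — reduce
  I10: { [D → ; / .] }  — reduce
  I11: { [D → , ; .] }  — reduce

I0 contains reduce item [S → .] and shift items [D → . , ;], [D → . ; /], [D → . a D], [S → . a], [S → . e] — shift-reduce conflict.
I5 contains reduce items [S → .], [S → a .] and shift items [D → . , ;], [D → . ; /], [D → . a D], [S → . a], [S → . e] — shift-reduce conflict.

Answer: Yes — I0: [S → .] vs [D → . , ;]; I5: [S → .] vs [D → . , ;]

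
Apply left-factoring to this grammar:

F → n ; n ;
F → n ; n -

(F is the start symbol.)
Left-factoring transforms A → αβ₁ | αβ₂ into A → αA' and A' → β₁ | β₂
(α is the longest common prefix among the alternatives). Repeat until
no nonterminal has two alternatives with a common prefix.

Round 1: F has alternatives sharing prefix 'n ; n'. Introduce F': F → n ; n F'
  Add: F' → ;
  Add: F' → -

No remaining common prefixes — done.

Resulting grammar:
F → n ; n F'
F' → ;
F' → -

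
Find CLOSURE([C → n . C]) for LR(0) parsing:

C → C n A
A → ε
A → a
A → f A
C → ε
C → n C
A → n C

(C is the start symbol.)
Start with: [C → n . C]
  [C → n . C] has the dot before C: add [C → . C n A], [C → .], [C → . n C]
No further items can be added.

CLOSURE = { [C → . C n A], [C → . n C], [C → .], [C → n . C] }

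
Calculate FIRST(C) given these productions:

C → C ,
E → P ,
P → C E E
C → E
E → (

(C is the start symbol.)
FIRST sets of the other non-terminals involved (by the same procedure, iterated to a fixed point):
  FIRST(E) = { '(' }

From C → C ,:
  - C is the symbol being defined: contributes nothing new
    C is not nullable, so stop
From C → E:
  - E is a non-terminal: add FIRST(E) \ {ε} = { '(' }
    E is not nullable, so stop

Collecting: FIRST(C) = { '(' }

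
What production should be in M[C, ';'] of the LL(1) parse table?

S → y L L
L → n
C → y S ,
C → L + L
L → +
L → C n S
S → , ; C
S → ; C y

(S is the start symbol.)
To find M[C, ';'], we find productions for C where ';' is in the predict set (PREDICT(N → α) = (FIRST(α) \ {ε}) ∪ (FOLLOW(N) if α ⇒* ε)).

Relevant sets:
  FIRST(L) = { '+', 'n', 'y' }

C → y S ,: PREDICT = { 'y' }
C → L + L: PREDICT = { '+', 'n', 'y' }

M[C, ';'] is empty (no production applies)

Answer: Empty (error entry)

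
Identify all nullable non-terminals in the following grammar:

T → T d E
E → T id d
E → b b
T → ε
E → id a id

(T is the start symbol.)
{ 'T' }

A non-terminal is nullable if it can derive ε (the empty string): either it has an ε-production, or it has a production whose right-hand side consists entirely of nullable non-terminals.

ε-productions: T → ε
So T is immediately nullable.
No further non-terminal can be added: every production for the remaining non-terminals contains a terminal or a non-nullable non-terminal.
Nullable = { 'T' }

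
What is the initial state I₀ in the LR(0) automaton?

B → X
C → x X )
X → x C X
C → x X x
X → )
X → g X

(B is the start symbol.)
{ [B → . X], [B' → . B], [X → . )], [X → . g X], [X → . x C X] }

First, augment the grammar with B' → B
I₀ = CLOSURE({ [B' → . B] }):
  [B' → . B] has the dot before B: add [B → . X]
  [B → . X] has the dot before X: add [X → . x C X], [X → . )], [X → . g X]
No further items can be added.

I₀ = { [B → . X], [B' → . B], [X → . )], [X → . g X], [X → . x C X] }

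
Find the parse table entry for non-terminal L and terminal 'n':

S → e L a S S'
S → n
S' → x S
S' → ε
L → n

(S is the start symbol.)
To find M[L, 'n'], we find productions for L where 'n' is in the predict set (PREDICT(N → α) = (FIRST(α) \ {ε}) ∪ (FOLLOW(N) if α ⇒* ε)).

L → n: PREDICT = { 'n' }
  'n' is in predict set, so this production goes in M[L, 'n']

M[L, 'n'] = L → n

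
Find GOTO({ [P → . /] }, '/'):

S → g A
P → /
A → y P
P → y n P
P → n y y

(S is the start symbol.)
{ [P → / .] }

GOTO(I, '/') = CLOSURE({ [A → αX.β] : [A → α.Xβ] ∈ I, X = '/' })

Items with dot before '/', with the dot advanced:
  [P → . /] → [P → / .]
Closure adds nothing (no advanced item has the dot before a non-terminal).

GOTO = { [P → / .] }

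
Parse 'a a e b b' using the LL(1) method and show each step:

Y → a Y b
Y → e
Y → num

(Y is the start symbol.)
LL(1) parsing maintains a stack (initially the start symbol over $) and the input. At each step: if the stack top is a terminal, match it against the current input token; if it is a non-terminal N, replace it with the RHS of M[N, lookahead] (the unique production whose predict set contains the lookahead).

Stack is shown with the top on the left.

Stack      Input        Action
------------------------------
Y $        a a e b b $  output Y → a Y b
a Y b $    a a e b b $  match 'a'
Y b $      a e b b $    output Y → a Y b
a Y b b $  a e b b $    match 'a'
Y b b $    e b b $      output Y → e
e b b $    e b b $      match 'e'
b b $      b b $        match 'b'
b $        b $          match 'b'
$          $            accept

The string is accepted.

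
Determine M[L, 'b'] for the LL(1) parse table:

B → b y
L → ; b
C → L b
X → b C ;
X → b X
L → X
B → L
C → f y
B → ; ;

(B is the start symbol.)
L → X

To find M[L, 'b'], we find productions for L where 'b' is in the predict set (PREDICT(N → α) = (FIRST(α) \ {ε}) ∪ (FOLLOW(N) if α ⇒* ε)).

Relevant sets:
  FIRST(X) = { 'b' }

L → ; b: PREDICT = { ';' }
L → X: PREDICT = { 'b' }
  'b' is in predict set, so this production goes in M[L, 'b']

M[L, 'b'] = L → X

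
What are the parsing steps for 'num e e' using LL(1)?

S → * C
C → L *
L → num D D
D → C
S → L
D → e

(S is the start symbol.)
Stack is shown with the top on the left.

Stack      Input      Action
----------------------------
S $        num e e $  output S → L
L $        num e e $  output L → num D D
num D D $  num e e $  match 'num'
D D $      e e $      output D → e
e D $      e e $      match 'e'
D $        e $        output D → e
e $        e $        match 'e'
$          $          accept

The string is accepted.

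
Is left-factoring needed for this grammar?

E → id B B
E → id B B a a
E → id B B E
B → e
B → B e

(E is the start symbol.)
Yes, E has productions with common prefix 'id B B'

Left-factoring is needed when two productions for the same non-terminal
share a common prefix on the right-hand side.

Productions for E:
  E → id B B
  E → id B B a a
  E → id B B E
Productions for B:
  B → e
  B → B e

Found common prefix 'id B B' in productions for E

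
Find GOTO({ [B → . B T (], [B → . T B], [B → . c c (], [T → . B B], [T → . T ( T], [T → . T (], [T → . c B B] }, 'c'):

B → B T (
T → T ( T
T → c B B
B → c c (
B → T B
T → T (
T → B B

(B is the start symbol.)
GOTO(I, 'c') = CLOSURE({ [A → αX.β] : [A → α.Xβ] ∈ I, X = 'c' })

Items with dot before 'c', with the dot advanced:
  [B → . c c (] → [B → c . c (]
  [T → . c B B] → [T → c . B B]
Closure of the advanced items:
  [T → c . B B] has the dot before B: add [B → . B T (], [B → . c c (], [B → . T B]
  [B → . T B] has the dot before T: add [T → . T ( T], [T → . c B B], [T → . T (], [T → . B B]

GOTO = { [B → . B T (], [B → . T B], [B → . c c (], [B → c . c (], [T → . B B], [T → . T ( T], [T → . T (], [T → . c B B], [T → c . B B] }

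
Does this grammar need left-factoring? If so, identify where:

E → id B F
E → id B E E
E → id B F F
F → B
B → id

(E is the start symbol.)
Left-factoring is needed when two productions for the same non-terminal
share a common prefix on the right-hand side.

Productions for E:
  E → id B F
  E → id B E E
  E → id B F F

Found common prefix 'id B' in productions for E

Answer: Yes, E has productions with common prefix 'id B'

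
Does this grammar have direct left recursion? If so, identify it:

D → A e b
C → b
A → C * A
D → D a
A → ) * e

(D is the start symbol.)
Yes, D is left-recursive

Direct left recursion occurs when N → N α for some non-terminal N (the right-hand side begins with the left-hand side itself).

D → A e b: starts with A
C → b: starts with b
A → C * A: starts with C
D → D a: LEFT RECURSIVE (starts with D)
A → ) * e: starts with ')'

The grammar has direct left recursion on: D.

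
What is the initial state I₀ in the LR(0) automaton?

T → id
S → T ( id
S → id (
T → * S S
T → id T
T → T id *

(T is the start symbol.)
{ [T → . * S S], [T → . T id *], [T → . id T], [T → . id], [T' → . T] }

First, augment the grammar with T' → T
I₀ = CLOSURE({ [T' → . T] }):
  [T' → . T] has the dot before T: add [T → . id], [T → . * S S], [T → . id T], [T → . T id *]
No further items can be added.

I₀ = { [T → . * S S], [T → . T id *], [T → . id T], [T → . id], [T' → . T] }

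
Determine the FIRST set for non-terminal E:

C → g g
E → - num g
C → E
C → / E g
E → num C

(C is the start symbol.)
{ '-', 'num' }

From E → - num g:
  - '-' is a terminal: add '-' and stop
From E → num C:
  - num is a terminal: add 'num' and stop

Collecting: FIRST(E) = { '-', 'num' }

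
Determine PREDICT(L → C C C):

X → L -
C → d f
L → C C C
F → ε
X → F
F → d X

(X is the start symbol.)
PREDICT(L → C C C) = (FIRST(RHS) \ {ε}) ∪ (FOLLOW(L) if ε ∈ FIRST(RHS), i.e. RHS ⇒* ε)
FIRST(C) = { 'd' }
FIRST(C C C) = { 'd' }
ε ∉ FIRST(C C C), so FOLLOW(L) is not added.
PREDICT(L → C C C) = { 'd' }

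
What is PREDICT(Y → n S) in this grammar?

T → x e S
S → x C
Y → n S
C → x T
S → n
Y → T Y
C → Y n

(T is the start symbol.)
PREDICT(Y → n S) = (FIRST(RHS) \ {ε}) ∪ (FOLLOW(Y) if ε ∈ FIRST(RHS), i.e. RHS ⇒* ε)
FIRST(n S) = { 'n' }
ε ∉ FIRST(n S), so FOLLOW(Y) is not added.
PREDICT(Y → n S) = { 'n' }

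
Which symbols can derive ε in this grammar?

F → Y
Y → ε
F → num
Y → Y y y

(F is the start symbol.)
ε-productions: Y → ε
So Y is immediately nullable.
F → Y: every symbol on the right is nullable, so F is nullable too.
Every non-terminal is now nullable.
Nullable = { 'F', 'Y' }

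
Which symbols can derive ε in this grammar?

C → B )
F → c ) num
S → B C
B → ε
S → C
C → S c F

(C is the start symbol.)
ε-productions: B → ε
So B is immediately nullable.
No further non-terminal can be added: every production for the remaining non-terminals contains a terminal or a non-nullable non-terminal.
Nullable = { 'B' }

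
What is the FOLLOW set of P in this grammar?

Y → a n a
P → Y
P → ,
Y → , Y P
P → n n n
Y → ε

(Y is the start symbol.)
To compute FOLLOW(P), find every occurrence of P on a right-hand side N → α P β: add FIRST(β) \ {ε}, and if β is empty or nullable also add FOLLOW(N). Iterate to a fixed point.

In Y → , Y P: P is at the end, add FOLLOW(Y)

The FOLLOW sets referred to above (computed the same way, to a fixed point):
  FOLLOW(Y) = { $, ',', 'a', 'n' }

Taking the union: FOLLOW(P) = { $, ',', 'a', 'n' }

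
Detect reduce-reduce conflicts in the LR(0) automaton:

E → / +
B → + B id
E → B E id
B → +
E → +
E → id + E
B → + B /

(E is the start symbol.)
A reduce-reduce conflict occurs when an LR(0) state has two complete items [A → α .] and [B → β .] — both call for a reduction, and with no lookahead the parser cannot choose between them.

Augment with E' → E and build the canonical LR(0) collection (I0 = CLOSURE({[E' → . E]}), then GOTO on every symbol after a dot until no new states appear). It has 15 states:
  I0: { [B → . + B /], [B → . + B id], [B → . +], [E → . +], [E → . / +], [E → . B E id], [E → . id + E], [E' → . E] }  — shift
  I1: { [B → + . B /], [B → + . B id], [B → + .], [B → . + B /], [B → . + B id], [B → . +], [E → + .] }  — shift, 2 reduces
  I2: { [E → / . +] }  — shift
  I3: { [B → . + B /], [B → . + B id], [B → . +], [E → . +], [E → . / +], [E → . B E id], [E → . id + E], [E → B . E id] }  — shift
  I4: { [E' → E .] }  — accept
  I5: { [E → id . + E] }  — shift
  I6: { [B → . + B /], [B → . + B id], [B → . +], [E → . +], [E → . / +], [E → . B E id], [E → . id + E], [E → id + . E] }  — shift
  I7: { [E → id + E .] }  — reduce
  I8: { [E → B E . id] }  — shift
  I9: { [E → B E id .] }  — reduce
  I10: { [E → / + .] }  — reduce
  I11: { [B → + . B /], [B → + . B id], [B → + .], [B → . + B /], [B → . + B id], [B → . +] }  — shift, reduce
  I12: { [B → + B . /], [B → + B . id] }  — shift
  I13: { [B → + B / .] }  — reduce
  I14: { [B → + B id .] }  — reduce

I1 contains complete items [B → + .], [E → + .] — reduce-reduce conflict.

Answer: Yes — I1: [B → + .] vs [E → + .]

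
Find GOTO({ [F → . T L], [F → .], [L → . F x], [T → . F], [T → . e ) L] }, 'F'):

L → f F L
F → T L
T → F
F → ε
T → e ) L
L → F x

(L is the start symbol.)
{ [L → F . x], [T → F .] }

GOTO(I, 'F') = CLOSURE({ [A → αX.β] : [A → α.Xβ] ∈ I, X = 'F' })

Items with dot before 'F', with the dot advanced:
  [L → . F x] → [L → F . x]
  [T → . F] → [T → F .]
Closure adds nothing (no advanced item has the dot before a non-terminal).

GOTO = { [L → F . x], [T → F .] }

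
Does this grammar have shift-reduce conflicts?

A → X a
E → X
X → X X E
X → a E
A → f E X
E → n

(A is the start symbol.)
Yes — I6: [E → X .] vs [X → . a E]; I10: [E → X .] vs [E → . n]; I11: [A → f E X .] vs [X → . a E]; I13: [A → X a .] vs [E → . n]

Augment with A' → A and build the canonical LR(0) collection (I0 = CLOSURE({[A' → . A]}), then GOTO on every symbol after a dot until no new states appear). It has 14 states:
  I0: { [A → . X a], [A → . f E X], [A' → . A], [X → . X X E], [X → . a E] }  — shift
  I1: { [A' → A .] }  — accept
  I2: { [A → X . a], [X → . X X E], [X → . a E], [X → X . X E] }  — shift
  I3: { [E → . X], [E → . n], [X → . X X E], [X → . a E], [X → a . E] }  — shift
  I4: { [A → f . E X], [E → . X], [E → . n], [X → . X X E], [X → . a E] }  — shift
  I5: { [A → f E . X], [X → . X X E], [X → . a E] }  — shift
  I6: { [E → X .], [X → . X X E], [X → . a E], [X → X . X E] }  — shift, reduce
  I7: { [E → n .] }  — reduce
  I8: { [E → . X], [E → . n], [X → . X X E], [X → . a E], [X → X . X E], [X → X X . E] }  — shift
  I9: { [X → X X E .] }  — reduce
  I10: { [E → . X], [E → . n], [E → X .], [X → . X X E], [X → . a E], [X → X . X E], [X → X X . E] }  — shift, reduce
  I11: { [A → f E X .], [X → . X X E], [X → . a E], [X → X . X E] }  — shift, reduce
  I12: { [X → a E .] }  — reduce
  I13: { [A → X a .], [E → . X], [E → . n], [X → . X X E], [X → . a E], [X → a . E] }  — shift, reduce

I6 contains reduce item [E → X .] and shift item [X → . a E] — shift-reduce conflict.
I10 contains reduce item [E → X .] and shift items [E → . n], [X → . a E] — shift-reduce conflict.
I11 contains reduce item [A → f E X .] and shift item [X → . a E] — shift-reduce conflict.
I13 contains reduce item [A → X a .] and shift items [E → . n], [X → . a E] — shift-reduce conflict.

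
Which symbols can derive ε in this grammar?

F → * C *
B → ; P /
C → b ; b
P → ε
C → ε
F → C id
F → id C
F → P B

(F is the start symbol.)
{ 'C', 'P' }

A non-terminal is nullable if it can derive ε (the empty string): either it has an ε-production, or it has a production whose right-hand side consists entirely of nullable non-terminals.

ε-productions: P → ε, C → ε
So P, C are immediately nullable.
No further non-terminal can be added: every production for the remaining non-terminals contains a terminal or a non-nullable non-terminal.
Nullable = { 'C', 'P' }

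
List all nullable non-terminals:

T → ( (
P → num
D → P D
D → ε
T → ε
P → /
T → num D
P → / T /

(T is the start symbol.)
A non-terminal is nullable if it can derive ε (the empty string): either it has an ε-production, or it has a production whose right-hand side consists entirely of nullable non-terminals.

ε-productions: D → ε, T → ε
So D, T are immediately nullable.
No further non-terminal can be added: every production for the remaining non-terminals contains a terminal or a non-nullable non-terminal.
Nullable = { 'D', 'T' }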